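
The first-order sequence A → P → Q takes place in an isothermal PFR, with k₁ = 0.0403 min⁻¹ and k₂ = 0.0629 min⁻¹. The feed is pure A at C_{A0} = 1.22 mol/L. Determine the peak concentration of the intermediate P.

0.353 mol/L

Evaluating C_P at τ_opt = ln(k₂/k₁)/(k₂−k₁) gives C_{P,max}/C_{A0} = (k₁/k₂)^[k₂/(k₂−k₁)].
= (0.0403/0.0629)^(0.0629/(0.0629−0.0403)) = (0.6407)^(2.783) = 0.2897.
C_{P,max} = 0.2897×1.22 = 0.353 mol/L.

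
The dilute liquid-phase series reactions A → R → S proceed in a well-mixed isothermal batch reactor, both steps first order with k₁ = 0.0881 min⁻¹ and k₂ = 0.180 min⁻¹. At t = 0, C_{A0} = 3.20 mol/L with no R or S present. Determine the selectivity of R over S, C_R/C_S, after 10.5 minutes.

For first-order series with pure A initially, C_R(t) = k₁C_{A0}/(k₂−k₁)·(e^(−k₁t) − e^(−k₂t)).
e^(−k₁t) = e^(−0.0881×10.5) = e^(−0.9250) = 0.3965; e^(−k₂t) = e^(−1.890) = 0.1511.
C_R = 0.0881×3.20/(0.180−0.0881) × (0.3965−0.1511) = 3.068×0.2454 = 0.7529 mol/L.
C_A = C_{A0}e^(−k₁t) = 1.269 mol/L, so C_S = C_{A0}−C_A−C_R = 1.178 mol/L; C_R/C_S = 0.639.

0.639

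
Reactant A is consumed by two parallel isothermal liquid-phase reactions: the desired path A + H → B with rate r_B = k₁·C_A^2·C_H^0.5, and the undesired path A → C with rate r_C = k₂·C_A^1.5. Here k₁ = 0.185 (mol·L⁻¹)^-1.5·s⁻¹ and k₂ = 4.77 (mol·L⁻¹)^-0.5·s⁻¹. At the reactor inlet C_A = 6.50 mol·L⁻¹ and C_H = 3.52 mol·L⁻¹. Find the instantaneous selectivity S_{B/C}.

0.186

S_{B/C} = r_B/r_C = (k₁·C_A^2·C_H^0.5)/(k₂·C_A^1.5) = (k₁/k₂)·C_A^0.5·C_H^0.5.
= (0.185×6.500^2×3.520^0.5) / (4.77×6.500^1.5) = 14.66/79.05 = 0.186.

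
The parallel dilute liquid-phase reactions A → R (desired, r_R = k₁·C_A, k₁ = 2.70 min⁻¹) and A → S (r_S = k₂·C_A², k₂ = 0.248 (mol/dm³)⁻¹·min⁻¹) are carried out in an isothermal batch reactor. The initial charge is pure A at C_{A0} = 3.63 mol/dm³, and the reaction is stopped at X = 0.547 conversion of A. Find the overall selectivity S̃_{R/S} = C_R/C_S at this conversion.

4.17

C_A = C_{A0}(1−X) = 1.644 mol/dm³.
Along a PFR/batch, dC_R/dC_A = −r_R/(r_R+r_S) = −k₁/(k₁+k₂·C_A).
Integrating from C_{A0} to C_A: C_R = (2.70/0.248)·ln[(2.70+0.248·3.63)/(2.70+0.248·1.64)] = 10.89·ln(3.600/3.108) = 1.601 mol/dm³.
C_S = (C_{A0}−C_A)−C_R = 0.3843 mol/dm³; S̃_{R/S} = 1.601/0.3843 = 4.17.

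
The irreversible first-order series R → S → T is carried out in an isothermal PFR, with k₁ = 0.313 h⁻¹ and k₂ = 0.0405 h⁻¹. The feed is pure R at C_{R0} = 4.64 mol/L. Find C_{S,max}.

3.42 mol/L

Evaluating C_S at τ_opt = ln(k₂/k₁)/(k₂−k₁) gives C_{S,max}/C_{R0} = (k₁/k₂)^[k₂/(k₂−k₁)].
= (0.313/0.0405)^(0.0405/(0.0405−0.313)) = (7.728)^(-0.1486) = 0.7379.
C_{S,max} = 0.7379×4.64 = 3.42 mol/L.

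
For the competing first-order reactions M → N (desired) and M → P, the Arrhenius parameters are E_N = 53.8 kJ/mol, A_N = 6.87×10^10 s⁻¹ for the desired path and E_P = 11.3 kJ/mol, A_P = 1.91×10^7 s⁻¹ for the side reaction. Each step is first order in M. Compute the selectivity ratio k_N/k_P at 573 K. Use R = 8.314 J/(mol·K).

k_N/k_P = (A_N/A_P)·exp[−(E_N−E_P)/(RT)] = (A_N/A_P)·exp[(E_P−E_N)/(RT)].
(E_P−E_N)/(RT) = (11.3−53.8)×10³/(8.314×573) = -42500/4764 = -8.921.
k_N/k_P = (6.87×10^10/1.91×10^7)·exp(-8.921) = 3597 × 1.335×10^-4 = 0.480.
Since E_N > E_P, raising the temperature improves selectivity toward N.

0.480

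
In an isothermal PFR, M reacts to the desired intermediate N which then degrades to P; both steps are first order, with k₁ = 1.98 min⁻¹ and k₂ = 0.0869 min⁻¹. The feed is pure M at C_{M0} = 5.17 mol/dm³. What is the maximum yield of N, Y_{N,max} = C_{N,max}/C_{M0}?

0.866

For a first-order series the maximum intermediate yield is C_{N,max}/C_{M0} = (k₁/k₂)^[k₂/(k₂−k₁)].
= (1.98/0.0869)^(0.0869/(0.0869−1.98)) = (22.78)^(-0.04590) = 0.8663.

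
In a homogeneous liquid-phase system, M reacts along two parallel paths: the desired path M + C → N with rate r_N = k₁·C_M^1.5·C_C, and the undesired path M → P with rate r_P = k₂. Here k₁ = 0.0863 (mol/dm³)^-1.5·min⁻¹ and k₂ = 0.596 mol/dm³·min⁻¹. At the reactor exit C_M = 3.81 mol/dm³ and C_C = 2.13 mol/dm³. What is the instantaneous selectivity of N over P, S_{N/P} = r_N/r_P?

2.29

S_{N/P} = r_N/r_P = (k₁·C_M^1.5·C_C)/(k₂) = (k₁/k₂)·C_M^1.5·C_C.
= (0.0863×3.810^1.5×2.130) / (0.596) = 1.367/0.5960 = 2.29.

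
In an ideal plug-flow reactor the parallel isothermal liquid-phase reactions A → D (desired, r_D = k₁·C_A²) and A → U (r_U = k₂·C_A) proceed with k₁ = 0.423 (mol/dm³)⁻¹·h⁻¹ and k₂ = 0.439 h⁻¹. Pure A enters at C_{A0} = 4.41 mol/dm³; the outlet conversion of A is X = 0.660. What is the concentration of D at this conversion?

C_A = C_{A0}(1−X) = 1.499 mol/dm³.
Along a PFR/batch, dC_U/dC_A = −r_U/(r_D+r_U) = −k₂/(k₂+k₁·C_A).
Integrating from C_{A0} to C_A: C_U = (0.439/0.423)·ln[(0.439+0.423·4.41)/(0.439+0.423·1.50)] = 1.038·ln(2.304/1.073) = 0.7930 mol/dm³.
Then C_D = (C_{A0}−C_A) − C_U = 2.911 − 0.7930 = 2.118 mol/dm³.

2.12 mol/dm³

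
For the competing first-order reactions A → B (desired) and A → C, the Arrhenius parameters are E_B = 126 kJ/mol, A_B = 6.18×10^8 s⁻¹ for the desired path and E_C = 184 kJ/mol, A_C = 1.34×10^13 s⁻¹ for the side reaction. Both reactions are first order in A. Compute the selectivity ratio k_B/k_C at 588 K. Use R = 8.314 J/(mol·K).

6.55

With equal orders, S_{B/C} = k_B/k_C = (A_B/A_C)·exp[(E_C−E_B)/(RT)].
(E_C−E_B)/(RT) = (184−126)×10³/(8.314×588) = 58000/4889 = 11.86.
k_B/k_C = (6.18×10^8/1.34×10^13)·exp(11.86) = 4.612×10^-5 × 1.421×10^5 = 6.55.
Since E_B < E_C, lowering the temperature improves selectivity toward B.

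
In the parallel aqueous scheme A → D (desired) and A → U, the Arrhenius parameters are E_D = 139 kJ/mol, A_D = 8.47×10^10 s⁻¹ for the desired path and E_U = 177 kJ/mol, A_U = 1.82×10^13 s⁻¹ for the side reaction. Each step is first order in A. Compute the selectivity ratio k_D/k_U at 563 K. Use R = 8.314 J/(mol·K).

15.6

k_D/k_U = (A_D/A_U)·exp[−(E_D−E_U)/(RT)] = (A_D/A_U)·exp[(E_U−E_D)/(RT)].
(E_U−E_D)/(RT) = (177−139)×10³/(8.314×563) = 38000/4681 = 8.118.
k_D/k_U = (8.47×10^10/1.82×10^13)·exp(8.118) = 0.004654 × 3355 = 15.6.
Since E_D < E_U, lowering the temperature improves selectivity toward D.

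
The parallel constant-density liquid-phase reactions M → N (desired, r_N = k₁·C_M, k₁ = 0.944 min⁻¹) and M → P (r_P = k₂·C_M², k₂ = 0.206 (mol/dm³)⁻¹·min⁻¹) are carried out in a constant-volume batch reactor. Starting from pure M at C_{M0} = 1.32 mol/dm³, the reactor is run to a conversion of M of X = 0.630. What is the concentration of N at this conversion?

0.696 mol/dm³

C_M = C_{M0}(1−X) = 0.4884 mol/dm³.
Along a PFR/batch, dC_N/dC_M = −r_N/(r_N+r_P) = −k₁/(k₁+k₂·C_M).
Integrating from C_{M0} to C_M: C_N = (0.944/0.206)·ln[(0.944+0.206·1.32)/(0.944+0.206·0.488)] = 4.583·ln(1.216/1.045) = 0.6959 mol/dm³.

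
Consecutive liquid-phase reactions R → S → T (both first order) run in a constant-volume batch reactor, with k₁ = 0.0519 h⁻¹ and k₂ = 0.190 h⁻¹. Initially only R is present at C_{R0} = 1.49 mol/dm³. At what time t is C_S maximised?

The intermediate peaks when r₁ = r₂, i.e. k₁e^(−k₁t) = k₂e^(−k₂t), giving t_opt = ln(k₂/k₁)/(k₂−k₁).
= ln(0.190/0.0519)/(0.190−0.0519) = ln(3.661)/0.1381 = 1.298/0.1381 = 9.40 h.

9.40 h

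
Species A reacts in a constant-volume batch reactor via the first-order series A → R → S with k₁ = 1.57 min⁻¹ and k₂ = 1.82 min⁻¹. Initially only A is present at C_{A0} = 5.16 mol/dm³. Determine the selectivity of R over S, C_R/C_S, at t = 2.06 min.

Solving the coupled first-order balances gives C_R(t) = [k₁/(k₂−k₁)]·C_{A0}·(e^(−k₁t) − e^(−k₂t)).
e^(−k₁t) = e^(−1.57×2.06) = e^(−3.234) = 0.03939; e^(−k₂t) = e^(−3.749) = 0.02354.
C_R = 1.57×5.16/(1.82−1.57) × (0.03939−0.02354) = 32.40×0.01586 = 0.5138 mol/dm³.
C_A = C_{A0}e^(−k₁t) = 0.2033 mol/dm³, so C_S = C_{A0}−C_A−C_R = 4.443 mol/dm³; C_R/C_S = 0.116.

0.116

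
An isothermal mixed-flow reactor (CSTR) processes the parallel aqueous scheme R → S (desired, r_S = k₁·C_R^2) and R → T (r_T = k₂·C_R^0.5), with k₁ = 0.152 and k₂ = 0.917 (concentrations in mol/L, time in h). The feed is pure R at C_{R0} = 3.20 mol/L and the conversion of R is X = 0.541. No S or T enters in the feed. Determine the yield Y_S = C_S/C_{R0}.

0.123

Exit C_R = C_{R0}(1−X) = 3.20×0.459 = 1.469 mol/L.
In a CSTR the entire volume is at exit conditions, so r_S = 0.152×1.469^2 = 0.3279 and r_T = 0.917×1.469^0.5 = 1.111.
Fraction of consumed R going to S: r_S/(r_S+r_T) = 0.2278.
C_S = 0.2278·C_{R0}·X = 0.2278×3.20×0.541 = 0.394 mol/L; Y_S = C_S/C_{R0} = 0.123.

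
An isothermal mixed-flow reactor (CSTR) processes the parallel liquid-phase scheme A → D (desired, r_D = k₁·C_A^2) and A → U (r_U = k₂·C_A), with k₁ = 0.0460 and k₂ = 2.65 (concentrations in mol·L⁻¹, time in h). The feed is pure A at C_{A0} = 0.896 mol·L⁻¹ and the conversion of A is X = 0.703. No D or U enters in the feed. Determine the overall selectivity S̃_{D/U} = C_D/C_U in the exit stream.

Exit C_A = C_{A0}(1−X) = 0.896×0.297 = 0.2661 mol·L⁻¹.
In a CSTR the entire volume is at exit conditions, so r_D = 0.0460×0.2661^2 = 0.003258 and r_U = 2.65×0.2661 = 0.7052.
Overall selectivity = C_D/C_U = r_Dτ/(r_Uτ) = r_D/r_U = 0.00462.

0.00462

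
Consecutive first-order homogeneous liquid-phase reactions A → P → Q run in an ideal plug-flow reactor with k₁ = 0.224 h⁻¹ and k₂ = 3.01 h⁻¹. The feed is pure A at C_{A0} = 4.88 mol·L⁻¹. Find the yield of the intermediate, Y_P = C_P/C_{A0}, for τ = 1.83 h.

0.0530

The intermediate concentration in a first-order A→B→C sequence is C_P = k₁C_{A0}(e^(−k₁τ) − e^(−k₂τ))/(k₂−k₁).
e^(−k₁τ) = e^(−0.224×1.83) = e^(−0.4099) = 0.6637; e^(−k₂τ) = e^(−5.508) = 0.004053.
C_P = 0.224×4.88/(3.01−0.224) × (0.6637−0.004053) = 0.3924×0.6597 = 0.2588 mol·L⁻¹.
Y_P = C_P/C_{A0} = 0.2588/4.88 = 0.0530.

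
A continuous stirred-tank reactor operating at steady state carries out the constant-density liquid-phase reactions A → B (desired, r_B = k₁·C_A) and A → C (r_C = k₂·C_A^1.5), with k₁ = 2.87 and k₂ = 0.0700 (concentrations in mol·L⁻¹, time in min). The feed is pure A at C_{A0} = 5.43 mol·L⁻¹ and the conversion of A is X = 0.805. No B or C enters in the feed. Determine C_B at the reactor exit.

4.26 mol·L⁻¹

Exit C_A = C_{A0}(1−X) = 5.43×0.195 = 1.059 mol·L⁻¹.
A CSTR operates uniformly at the exit composition, giving r_B = 3.039 and r_C = 0.07627 (each k·C_A^n at C_A = 1.059).
Fraction of consumed A going to B: r_B/(r_B+r_C) = 0.9755.
C_B = 0.9755·C_{A0}·X = 0.9755×5.43×0.805 = 4.26 mol·L⁻¹.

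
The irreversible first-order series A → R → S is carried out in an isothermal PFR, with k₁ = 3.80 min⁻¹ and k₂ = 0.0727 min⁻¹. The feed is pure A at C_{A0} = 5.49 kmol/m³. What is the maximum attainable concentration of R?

5.08 kmol/m³

Evaluating C_R at τ_opt = ln(k₂/k₁)/(k₂−k₁) gives C_{R,max}/C_{A0} = (k₁/k₂)^[k₂/(k₂−k₁)].
= (3.80/0.0727)^(0.0727/(0.0727−3.80)) = (52.27)^(-0.01950) = 0.9257.
C_{R,max} = 0.9257×5.49 = 5.08 kmol/m³.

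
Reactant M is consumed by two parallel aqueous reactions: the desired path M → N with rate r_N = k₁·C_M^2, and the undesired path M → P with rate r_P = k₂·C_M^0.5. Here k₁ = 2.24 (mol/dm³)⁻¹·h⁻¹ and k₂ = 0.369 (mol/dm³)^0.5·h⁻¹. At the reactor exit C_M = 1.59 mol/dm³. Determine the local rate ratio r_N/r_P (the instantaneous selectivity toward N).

S_{N/P} = r_N/r_P = (k₁·C_M^2)/(k₂·C_M^0.5) = (k₁/k₂)·C_M^1.5.
= (2.24×1.590^2) / (0.369×1.590^0.5) = 5.663/0.4653 = 12.2.

12.2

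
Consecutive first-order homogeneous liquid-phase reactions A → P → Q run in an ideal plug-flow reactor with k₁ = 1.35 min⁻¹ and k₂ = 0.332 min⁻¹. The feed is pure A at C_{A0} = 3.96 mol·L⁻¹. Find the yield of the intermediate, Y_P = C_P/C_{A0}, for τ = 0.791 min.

Solving the coupled first-order balances gives C_P(τ) = [k₁/(k₂−k₁)]·C_{A0}·(e^(−k₁τ) − e^(−k₂τ)).
e^(−k₁τ) = e^(−1.35×0.791) = e^(−1.068) = 0.3437; e^(−k₂τ) = e^(−0.2626) = 0.7690.
C_P = 1.35×3.96/(0.332−1.35) × (0.3437−0.7690) = (-5.251)×(-0.4253) = 2.233 mol·L⁻¹.
Y_P = C_P/C_{A0} = 2.233/3.96 = 0.564.

0.564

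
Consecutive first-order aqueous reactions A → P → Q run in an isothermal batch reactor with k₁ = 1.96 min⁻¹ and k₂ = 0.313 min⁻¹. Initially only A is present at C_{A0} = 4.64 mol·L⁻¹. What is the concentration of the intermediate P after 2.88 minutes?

2.22 mol·L⁻¹

The intermediate concentration in a first-order A→B→C sequence is C_P = k₁C_{A0}(e^(−k₁t) − e^(−k₂t))/(k₂−k₁).
e^(−k₁t) = e^(−1.96×2.88) = e^(−5.645) = 0.003536; e^(−k₂t) = e^(−0.9014) = 0.4060.
C_P = 1.96×4.64/(0.313−1.96) × (0.003536−0.4060) = (-5.522)×(-0.4024) = 2.222 mol·L⁻¹.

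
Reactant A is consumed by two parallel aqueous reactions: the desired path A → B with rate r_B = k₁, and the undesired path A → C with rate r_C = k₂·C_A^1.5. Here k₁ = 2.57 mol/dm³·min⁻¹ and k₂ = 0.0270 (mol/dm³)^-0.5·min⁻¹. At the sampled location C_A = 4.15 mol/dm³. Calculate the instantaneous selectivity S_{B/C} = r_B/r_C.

S_{B/C} = r_B/r_C = (k₁)/(k₂·C_A^1.5) = (k₁/k₂)·C_A^-1.5.
= (2.57) / (0.0270×4.150^1.5) = 2.570/0.2283 = 11.3.

11.3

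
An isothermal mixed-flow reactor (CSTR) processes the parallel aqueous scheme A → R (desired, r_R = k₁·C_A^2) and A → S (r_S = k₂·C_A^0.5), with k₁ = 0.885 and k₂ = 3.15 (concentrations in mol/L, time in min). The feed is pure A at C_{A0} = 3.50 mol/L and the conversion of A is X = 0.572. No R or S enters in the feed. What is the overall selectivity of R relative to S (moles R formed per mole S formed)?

Exit C_A = C_{A0}(1−X) = 3.50×0.428 = 1.498 mol/L.
A CSTR operates uniformly at the exit composition, giving r_R = 1.986 and r_S = 3.855 (each k·C_A^n at C_A = 1.498).
Overall selectivity = C_R/C_S = r_Rτ/(r_Sτ) = r_R/r_S = 0.515.

0.515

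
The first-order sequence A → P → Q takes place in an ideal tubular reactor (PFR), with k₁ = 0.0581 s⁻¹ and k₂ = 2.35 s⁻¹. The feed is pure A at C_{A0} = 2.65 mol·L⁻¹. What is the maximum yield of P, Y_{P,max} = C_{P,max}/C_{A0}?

Evaluating C_P at τ_opt = ln(k₂/k₁)/(k₂−k₁) gives C_{P,max}/C_{A0} = (k₁/k₂)^[k₂/(k₂−k₁)].
= (0.0581/2.35)^(2.35/(2.35−0.0581)) = (0.02472)^(1.025) = 0.02251.

0.0225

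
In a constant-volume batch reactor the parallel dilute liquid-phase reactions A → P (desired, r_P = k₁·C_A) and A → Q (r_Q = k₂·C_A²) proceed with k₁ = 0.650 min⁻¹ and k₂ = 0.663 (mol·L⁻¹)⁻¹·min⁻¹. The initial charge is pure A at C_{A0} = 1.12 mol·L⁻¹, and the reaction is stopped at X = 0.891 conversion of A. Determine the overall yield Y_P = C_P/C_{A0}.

C_A = C_{A0}(1−X) = 0.1221 mol·L⁻¹.
Along a PFR/batch, dC_P/dC_A = −r_P/(r_P+r_Q) = −k₁/(k₁+k₂·C_A).
Integrating from C_{A0} to C_A: C_P = (0.650/0.663)·ln[(0.650+0.663·1.12)/(0.650+0.663·0.122)] = 0.9804·ln(1.393/0.7309) = 0.6319 mol·L⁻¹.
Y_P = C_P/C_{A0} = 0.6319/1.12 = 0.564.

0.564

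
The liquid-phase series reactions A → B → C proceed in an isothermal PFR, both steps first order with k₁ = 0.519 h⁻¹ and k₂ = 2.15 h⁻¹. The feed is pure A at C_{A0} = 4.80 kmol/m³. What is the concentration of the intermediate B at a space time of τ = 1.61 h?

Solving the coupled first-order balances gives C_B(τ) = [k₁/(k₂−k₁)]·C_{A0}·(e^(−k₁τ) − e^(−k₂τ)).
e^(−k₁τ) = e^(−0.519×1.61) = e^(−0.8356) = 0.4336; e^(−k₂τ) = e^(−3.462) = 0.03138.
C_B = 0.519×4.80/(2.15−0.519) × (0.4336−0.03138) = 1.527×0.4022 = 0.6144 kmol/m³.

0.614 kmol/m³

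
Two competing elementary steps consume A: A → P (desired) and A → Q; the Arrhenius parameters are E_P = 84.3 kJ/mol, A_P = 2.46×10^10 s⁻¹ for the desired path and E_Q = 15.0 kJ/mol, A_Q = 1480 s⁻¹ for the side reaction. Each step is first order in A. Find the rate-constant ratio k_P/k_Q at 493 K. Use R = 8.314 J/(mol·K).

0.755

k_P/k_Q = (A_P/A_Q)·exp[−(E_P−E_Q)/(RT)] = (A_P/A_Q)·exp[(E_Q−E_P)/(RT)].
(E_Q−E_P)/(RT) = (15.0−84.3)×10³/(8.314×493) = -69300/4099 = -16.91.
k_P/k_Q = (2.46×10^10/1480)·exp(-16.91) = 1.662×10^7 × 4.542×10^-8 = 0.755.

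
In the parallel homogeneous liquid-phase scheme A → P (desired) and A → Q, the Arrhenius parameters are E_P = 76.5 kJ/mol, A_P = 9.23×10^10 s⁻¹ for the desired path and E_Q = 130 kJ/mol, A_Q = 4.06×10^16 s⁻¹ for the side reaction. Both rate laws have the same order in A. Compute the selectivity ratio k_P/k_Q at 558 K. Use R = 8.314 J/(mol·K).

0.232

k_P/k_Q = (A_P/A_Q)·exp[−(E_P−E_Q)/(RT)] = (A_P/A_Q)·exp[(E_Q−E_P)/(RT)].
(E_Q−E_P)/(RT) = (130−76.5)×10³/(8.314×558) = 53500/4639 = 11.53.
k_P/k_Q = (9.23×10^10/4.06×10^16)·exp(11.53) = 2.273×10^-6 × 1.019×10^5 = 0.232.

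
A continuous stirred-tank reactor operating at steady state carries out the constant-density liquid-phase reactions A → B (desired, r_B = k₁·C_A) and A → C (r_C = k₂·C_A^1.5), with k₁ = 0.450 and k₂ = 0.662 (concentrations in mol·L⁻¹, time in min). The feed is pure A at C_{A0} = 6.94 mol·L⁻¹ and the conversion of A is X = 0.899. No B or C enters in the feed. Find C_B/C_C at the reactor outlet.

Exit C_A = C_{A0}(1−X) = 6.94×0.101 = 0.7009 mol·L⁻¹.
In a CSTR the entire volume is at exit conditions, so r_B = 0.450×0.7009 = 0.3154 and r_C = 0.662×0.7009^1.5 = 0.3885.
Overall selectivity = C_B/C_C = r_Bτ/(r_Cτ) = r_B/r_C = 0.812.

0.812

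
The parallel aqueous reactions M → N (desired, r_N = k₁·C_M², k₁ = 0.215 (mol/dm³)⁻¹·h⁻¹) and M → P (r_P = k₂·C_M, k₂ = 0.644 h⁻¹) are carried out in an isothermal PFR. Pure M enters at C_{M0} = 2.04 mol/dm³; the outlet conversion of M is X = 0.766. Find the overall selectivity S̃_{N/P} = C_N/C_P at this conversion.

C_M = C_{M0}(1−X) = 0.4774 mol/dm³.
Along a PFR/batch, dC_P/dC_M = −r_P/(r_N+r_P) = −k₂/(k₂+k₁·C_M).
Integrating from C_{M0} to C_M: C_P = (0.644/0.215)·ln[(0.644+0.215·2.04)/(0.644+0.215·0.477)] = 2.995·ln(1.083/0.7466) = 1.113 mol/dm³.
Then C_N = (C_{M0}−C_M) − C_P = 1.563 − 1.113 = 0.4497 mol/dm³.
S̃_{N/P} = C_N/C_P = 0.4497/1.113 = 0.404.

0.404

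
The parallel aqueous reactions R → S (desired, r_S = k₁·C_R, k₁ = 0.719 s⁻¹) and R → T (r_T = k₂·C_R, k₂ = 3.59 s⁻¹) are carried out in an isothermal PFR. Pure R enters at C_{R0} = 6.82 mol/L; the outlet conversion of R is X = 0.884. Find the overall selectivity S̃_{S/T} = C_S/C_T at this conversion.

C_R = C_{R0}(1−X) = 0.7911 mol/L.
Both paths are first order in R, so the instantaneous fraction to S is constant: dC_S/d(−C_R) = k₁/(k₁+k₂) = 0.1669.
C_S = 0.1669·(C_{R0}−C_R) = 0.1669×6.029 = 1.01 mol/L.
C_T = (C_{R0}−C_R)−C_S = 5.023 mol/L; S̃_{S/T} = 1.006/5.023 = 0.200.

0.200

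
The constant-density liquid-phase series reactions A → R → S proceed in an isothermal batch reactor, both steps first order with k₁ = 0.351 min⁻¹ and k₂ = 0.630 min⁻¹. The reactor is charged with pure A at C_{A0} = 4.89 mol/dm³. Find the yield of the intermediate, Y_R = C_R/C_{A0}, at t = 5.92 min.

0.127

For first-order series with pure A initially, C_R(t) = k₁C_{A0}/(k₂−k₁)·(e^(−k₁t) − e^(−k₂t)).
e^(−k₁t) = e^(−0.351×5.92) = e^(−2.078) = 0.1252; e^(−k₂t) = e^(−3.730) = 0.02400.
C_R = 0.351×4.89/(0.630−0.351) × (0.1252−0.02400) = 6.152×0.1012 = 0.6225 mol/dm³.
Y_R = C_R/C_{A0} = 0.6225/4.89 = 0.127.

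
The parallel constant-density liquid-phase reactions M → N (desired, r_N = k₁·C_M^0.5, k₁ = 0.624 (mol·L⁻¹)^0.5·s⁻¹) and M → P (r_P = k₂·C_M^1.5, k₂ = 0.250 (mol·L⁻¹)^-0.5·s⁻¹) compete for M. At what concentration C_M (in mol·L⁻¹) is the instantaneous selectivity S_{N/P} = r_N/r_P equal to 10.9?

S_{N/P} = (k₁/k₂)·C_M⁻¹ ⇒ C_M = (S·k₂/k₁)^(-1).
= (10.9×0.250/0.624)^(-1) = (4.367)^(-1) = 0.229 mol·L⁻¹.

0.229 mol·L⁻¹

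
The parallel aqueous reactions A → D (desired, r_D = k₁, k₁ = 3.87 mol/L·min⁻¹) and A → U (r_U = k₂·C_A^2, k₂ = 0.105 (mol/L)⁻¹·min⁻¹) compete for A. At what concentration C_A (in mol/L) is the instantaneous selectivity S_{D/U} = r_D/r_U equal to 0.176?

14.5 mol/L

S_{D/U} = (k₁/k₂)·C_A^-2 ⇒ C_A = (S·k₂/k₁)^(-0.5).
= (0.176×0.105/3.87)^(-0.5) = (0.004775)^(-0.5) = 14.5 mol/L.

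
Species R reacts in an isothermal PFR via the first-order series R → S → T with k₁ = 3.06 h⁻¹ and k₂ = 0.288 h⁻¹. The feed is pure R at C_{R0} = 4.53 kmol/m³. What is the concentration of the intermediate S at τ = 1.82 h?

2.94 kmol/m³

Solving the coupled first-order balances gives C_S(τ) = [k₁/(k₂−k₁)]·C_{R0}·(e^(−k₁τ) − e^(−k₂τ)).
e^(−k₁τ) = e^(−3.06×1.82) = e^(−5.569) = 0.003814; e^(−k₂τ) = e^(−0.5242) = 0.5921.
C_S = 3.06×4.53/(0.288−3.06) × (0.003814−0.5921) = (-5.001)×(-0.5882) = 2.942 kmol/m³.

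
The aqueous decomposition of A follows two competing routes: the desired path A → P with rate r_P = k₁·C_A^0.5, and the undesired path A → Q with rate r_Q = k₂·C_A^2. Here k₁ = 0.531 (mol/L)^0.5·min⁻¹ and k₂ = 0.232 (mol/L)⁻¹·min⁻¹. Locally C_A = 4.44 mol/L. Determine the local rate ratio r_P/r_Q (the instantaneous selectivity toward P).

0.245

S_{P/Q} = r_P/r_Q = (k₁·C_A^0.5)/(k₂·C_A^2) = (k₁/k₂)·C_A^-1.5.
= (0.531×4.440^0.5) / (0.232×4.440^2) = 1.119/4.574 = 0.245.
The undesired path is higher order in A, so low C_A (CSTR or dilute feed) favours P.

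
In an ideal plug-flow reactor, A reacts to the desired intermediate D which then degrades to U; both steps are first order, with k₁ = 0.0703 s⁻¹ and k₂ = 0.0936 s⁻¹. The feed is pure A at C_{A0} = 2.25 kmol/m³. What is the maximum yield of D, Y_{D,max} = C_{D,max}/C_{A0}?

0.317

Evaluating C_D at τ_opt = ln(k₂/k₁)/(k₂−k₁) gives C_{D,max}/C_{A0} = (k₁/k₂)^[k₂/(k₂−k₁)].
= (0.0703/0.0936)^(0.0936/(0.0936−0.0703)) = (0.7511)^(4.017) = 0.3167.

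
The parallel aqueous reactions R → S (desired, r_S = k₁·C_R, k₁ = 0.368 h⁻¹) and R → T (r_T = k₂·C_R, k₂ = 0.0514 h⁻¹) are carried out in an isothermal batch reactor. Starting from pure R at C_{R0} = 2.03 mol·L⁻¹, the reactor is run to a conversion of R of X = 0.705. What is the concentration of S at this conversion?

C_R = C_{R0}(1−X) = 0.5988 mol·L⁻¹.
Both paths are first order in R, so the instantaneous fraction to S is constant: dC_S/d(−C_R) = k₁/(k₁+k₂) = 0.8774.
C_S = 0.8774·(C_{R0}−C_R) = 0.8774×1.431 = 1.26 mol·L⁻¹.

1.26 mol·L⁻¹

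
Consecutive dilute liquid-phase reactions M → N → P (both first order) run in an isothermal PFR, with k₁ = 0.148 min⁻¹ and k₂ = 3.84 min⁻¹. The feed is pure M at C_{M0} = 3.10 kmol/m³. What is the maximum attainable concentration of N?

0.105 kmol/m³

Evaluating C_N at τ_opt = ln(k₂/k₁)/(k₂−k₁) gives C_{N,max}/C_{M0} = (k₁/k₂)^[k₂/(k₂−k₁)].
= (0.148/3.84)^(3.84/(3.84−0.148)) = (0.03854)^(1.040) = 0.03383.
C_{N,max} = 0.03383×3.10 = 0.105 kmol/m³.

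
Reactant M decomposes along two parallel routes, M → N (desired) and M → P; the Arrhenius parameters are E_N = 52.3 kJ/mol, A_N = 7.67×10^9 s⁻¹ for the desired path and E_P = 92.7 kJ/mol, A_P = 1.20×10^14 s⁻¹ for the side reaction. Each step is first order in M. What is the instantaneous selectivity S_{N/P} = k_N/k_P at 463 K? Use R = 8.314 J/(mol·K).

With equal orders, S_{N/P} = k_N/k_P = (A_N/A_P)·exp[(E_P−E_N)/(RT)].
(E_P−E_N)/(RT) = (92.7−52.3)×10³/(8.314×463) = 40400/3849 = 10.50.
k_N/k_P = (7.67×10^9/1.20×10^14)·exp(10.50) = 6.392×10^-5 × 36141 = 2.31.

2.31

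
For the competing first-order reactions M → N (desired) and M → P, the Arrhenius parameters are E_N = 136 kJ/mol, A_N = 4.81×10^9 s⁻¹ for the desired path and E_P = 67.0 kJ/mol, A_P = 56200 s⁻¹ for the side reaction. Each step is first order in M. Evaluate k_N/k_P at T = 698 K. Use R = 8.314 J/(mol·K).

0.587

Since both paths have the same order in M, the concentration cancels and S_{N/P} = k_N/k_P = (A_N/A_P)·exp[(E_P−E_N)/(RT)].
(E_P−E_N)/(RT) = (67.0−136)×10³/(8.314×698) = -69000/5803 = -11.89.
k_N/k_P = (4.81×10^9/56200)·exp(-11.89) = 85587 × 6.858×10^-6 = 0.587.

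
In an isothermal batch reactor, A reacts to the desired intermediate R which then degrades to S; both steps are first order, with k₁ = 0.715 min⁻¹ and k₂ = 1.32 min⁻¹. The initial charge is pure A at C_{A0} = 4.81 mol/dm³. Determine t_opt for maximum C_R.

1.01 min

Setting dC_R/dt = 0 gives t_opt = ln(k₂/k₁)/(k₂−k₁).
= ln(1.32/0.715)/(1.32−0.715) = ln(1.846)/0.6050 = 0.6131/0.6050 = 1.01 min.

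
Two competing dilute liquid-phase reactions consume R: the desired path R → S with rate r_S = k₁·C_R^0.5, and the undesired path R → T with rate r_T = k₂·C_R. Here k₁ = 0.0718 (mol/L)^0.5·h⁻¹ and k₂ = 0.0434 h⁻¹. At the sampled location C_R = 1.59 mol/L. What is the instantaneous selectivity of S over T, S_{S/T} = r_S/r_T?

1.31

S_{S/T} = r_S/r_T = (k₁·C_R^0.5)/(k₂·C_R) = (k₁/k₂)·C_R^-0.5.
= (0.0718×1.590^0.5) / (0.0434×1.590) = 0.09054/0.06901 = 1.31.
The undesired path is higher order in R, so low C_R (CSTR or dilute feed) favours S.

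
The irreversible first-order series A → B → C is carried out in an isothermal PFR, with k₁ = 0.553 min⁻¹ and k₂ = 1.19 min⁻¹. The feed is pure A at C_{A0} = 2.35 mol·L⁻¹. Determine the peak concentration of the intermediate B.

At the optimum, C_{B,max}/C_{A0} = (k₁/k₂)^[k₂/(k₂−k₁)].
= (0.553/1.19)^(1.19/(1.19−0.553)) = (0.4647)^(1.868) = 0.2389.
C_{B,max} = 0.2389×2.35 = 0.561 mol·L⁻¹.

0.561 mol·L⁻¹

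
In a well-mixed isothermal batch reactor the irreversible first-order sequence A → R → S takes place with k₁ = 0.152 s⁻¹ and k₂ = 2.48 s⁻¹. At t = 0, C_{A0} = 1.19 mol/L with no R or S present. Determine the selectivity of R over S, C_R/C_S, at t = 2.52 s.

0.162

For first-order series with pure A initially, C_R(t) = k₁C_{A0}/(k₂−k₁)·(e^(−k₁t) − e^(−k₂t)).
e^(−k₁t) = e^(−0.152×2.52) = e^(−0.3830) = 0.6818; e^(−k₂t) = e^(−6.250) = 0.001931.
C_R = 0.152×1.19/(2.48−0.152) × (0.6818−0.001931) = 0.07770×0.6799 = 0.05282 mol/L.
C_A = C_{A0}e^(−k₁t) = 0.8113 mol/L, so C_S = C_{A0}−C_A−C_R = 0.3259 mol/L; C_R/C_S = 0.162.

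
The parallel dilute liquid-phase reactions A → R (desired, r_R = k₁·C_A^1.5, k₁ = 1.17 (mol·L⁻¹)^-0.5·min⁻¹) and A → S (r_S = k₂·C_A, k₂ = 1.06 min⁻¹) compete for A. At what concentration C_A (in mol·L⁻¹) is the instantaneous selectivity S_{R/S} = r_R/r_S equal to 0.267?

0.0585 mol·L⁻¹

S_{R/S} = (k₁/k₂)·C_A^0.5 ⇒ C_A = (S·k₂/k₁)^(2).
= (0.267×1.06/1.17)^(2) = (0.2419)^(2) = 0.0585 mol·L⁻¹.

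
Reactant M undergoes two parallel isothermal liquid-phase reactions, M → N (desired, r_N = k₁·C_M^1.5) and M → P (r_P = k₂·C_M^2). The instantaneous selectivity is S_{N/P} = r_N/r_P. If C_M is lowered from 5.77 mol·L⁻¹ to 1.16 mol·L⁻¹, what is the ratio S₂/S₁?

2.23

S_{N/P} = (k₁/k₂)·C_M^-0.5, so S₂/S₁ = (C_{M,2}/C_{M,1})^-0.5.
= (1.16/5.77)^(-0.5) = (0.2010)^(-0.5) = 2.23.
Selectivity toward N rises as C_M falls — low-concentration operation is favoured.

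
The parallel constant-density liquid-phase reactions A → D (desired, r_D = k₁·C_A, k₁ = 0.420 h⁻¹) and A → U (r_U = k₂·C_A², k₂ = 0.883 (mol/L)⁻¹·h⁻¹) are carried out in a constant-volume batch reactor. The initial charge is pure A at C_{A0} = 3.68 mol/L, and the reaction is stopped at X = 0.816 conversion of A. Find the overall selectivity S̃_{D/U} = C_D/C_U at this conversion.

0.255

C_A = C_{A0}(1−X) = 0.6771 mol/L.
Along a PFR/batch, dC_D/dC_A = −r_D/(r_D+r_U) = −k₁/(k₁+k₂·C_A).
Integrating from C_{A0} to C_A: C_D = (0.420/0.883)·ln[(0.420+0.883·3.68)/(0.420+0.883·0.677)] = 0.4757·ln(3.669/1.018) = 0.6099 mol/L.
C_U = (C_{A0}−C_A)−C_D = 2.393 mol/L; S̃_{D/U} = 0.6099/2.393 = 0.255.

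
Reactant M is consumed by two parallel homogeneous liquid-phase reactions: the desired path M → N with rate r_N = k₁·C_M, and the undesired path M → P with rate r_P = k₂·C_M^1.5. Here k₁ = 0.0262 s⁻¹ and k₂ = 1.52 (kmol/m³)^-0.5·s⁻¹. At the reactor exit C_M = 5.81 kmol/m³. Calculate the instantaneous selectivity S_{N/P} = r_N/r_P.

S_{N/P} = r_N/r_P = (k₁·C_M)/(k₂·C_M^1.5) = (k₁/k₂)·C_M^-0.5.
= (0.0262×5.810) / (1.52×5.810^1.5) = 0.1522/21.29 = 0.00715.
The undesired path is higher order in M, so low C_M (CSTR or dilute feed) favours N.

0.00715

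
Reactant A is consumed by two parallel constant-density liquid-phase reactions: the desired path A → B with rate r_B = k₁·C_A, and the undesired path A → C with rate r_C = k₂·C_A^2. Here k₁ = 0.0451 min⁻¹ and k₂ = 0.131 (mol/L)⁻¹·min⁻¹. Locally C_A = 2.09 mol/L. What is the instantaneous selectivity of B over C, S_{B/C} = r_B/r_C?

0.165

S_{B/C} = r_B/r_C = (k₁·C_A)/(k₂·C_A^2) = (k₁/k₂)·C_A⁻¹.
= (0.0451×2.090) / (0.131×2.090^2) = 0.09426/0.5722 = 0.165.
The undesired path is higher order in A, so low C_A (CSTR or dilute feed) favours B.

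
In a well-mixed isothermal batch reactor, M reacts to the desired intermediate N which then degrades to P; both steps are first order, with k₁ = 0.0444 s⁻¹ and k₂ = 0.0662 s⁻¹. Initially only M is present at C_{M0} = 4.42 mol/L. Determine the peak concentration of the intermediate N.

Evaluating C_N at t_opt = ln(k₂/k₁)/(k₂−k₁) gives C_{N,max}/C_{M0} = (k₁/k₂)^[k₂/(k₂−k₁)].
= (0.0444/0.0662)^(0.0662/(0.0662−0.0444)) = (0.6707)^(3.037) = 0.2973.
C_{N,max} = 0.2973×4.42 = 1.31 mol/L.

1.31 mol/L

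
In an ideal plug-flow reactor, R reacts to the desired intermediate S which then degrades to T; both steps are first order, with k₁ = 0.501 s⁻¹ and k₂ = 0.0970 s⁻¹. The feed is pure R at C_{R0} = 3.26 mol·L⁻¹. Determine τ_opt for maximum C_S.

4.06 s

Setting dC_S/dτ = 0 gives τ_opt = ln(k₂/k₁)/(k₂−k₁).
= ln(0.0970/0.501)/(0.0970−0.501) = ln(0.1936)/-0.4040 = -1.642/-0.4040 = 4.06 s.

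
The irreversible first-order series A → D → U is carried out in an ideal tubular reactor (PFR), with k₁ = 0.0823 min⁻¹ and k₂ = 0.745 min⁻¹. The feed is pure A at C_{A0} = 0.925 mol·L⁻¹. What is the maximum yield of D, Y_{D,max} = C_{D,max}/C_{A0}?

0.0840

For a first-order series the maximum intermediate yield is C_{D,max}/C_{A0} = (k₁/k₂)^[k₂/(k₂−k₁)].
= (0.0823/0.745)^(0.745/(0.745−0.0823)) = (0.1105)^(1.124) = 0.08403.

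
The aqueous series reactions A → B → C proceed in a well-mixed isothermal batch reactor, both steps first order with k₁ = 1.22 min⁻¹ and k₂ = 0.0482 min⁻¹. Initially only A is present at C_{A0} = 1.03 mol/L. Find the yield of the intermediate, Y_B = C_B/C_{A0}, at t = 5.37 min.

0.802

The intermediate concentration in a first-order A→B→C sequence is C_B = k₁C_{A0}(e^(−k₁t) − e^(−k₂t))/(k₂−k₁).
e^(−k₁t) = e^(−1.22×5.37) = e^(−6.551) = 0.001428; e^(−k₂t) = e^(−0.2588) = 0.7720.
C_B = 1.22×1.03/(0.0482−1.22) × (0.001428−0.7720) = (-1.072)×(-0.7705) = 0.8263 mol/L.
Y_B = C_B/C_{A0} = 0.8263/1.03 = 0.802.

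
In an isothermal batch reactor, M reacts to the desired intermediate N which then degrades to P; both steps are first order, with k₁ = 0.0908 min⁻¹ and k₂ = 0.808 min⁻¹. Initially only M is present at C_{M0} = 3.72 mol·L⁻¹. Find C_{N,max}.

0.317 mol·L⁻¹

At the optimum, C_{N,max}/C_{M0} = (k₁/k₂)^[k₂/(k₂−k₁)].
= (0.0908/0.808)^(0.808/(0.808−0.0908)) = (0.1124)^(1.127) = 0.08521.
C_{N,max} = 0.08521×3.72 = 0.317 mol·L⁻¹.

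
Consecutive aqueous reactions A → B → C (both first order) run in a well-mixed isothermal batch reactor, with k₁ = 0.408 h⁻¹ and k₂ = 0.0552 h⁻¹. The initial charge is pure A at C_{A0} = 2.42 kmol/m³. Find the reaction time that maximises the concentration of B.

For first-order series the maximum of C_B occurs at t_opt = ln(k₂/k₁)/(k₂−k₁).
= ln(0.0552/0.408)/(0.0552−0.408) = ln(0.1353)/-0.3528 = -2.000/-0.3528 = 5.67 h.

5.67 h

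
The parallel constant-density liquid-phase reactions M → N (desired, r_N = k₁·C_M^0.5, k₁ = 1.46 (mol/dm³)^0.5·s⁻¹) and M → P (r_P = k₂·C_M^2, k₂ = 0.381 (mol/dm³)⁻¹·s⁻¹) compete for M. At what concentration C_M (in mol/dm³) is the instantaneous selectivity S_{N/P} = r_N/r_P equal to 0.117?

10.2 mol/dm³

S_{N/P} = (k₁/k₂)·C_M^-1.5 ⇒ C_M = (S·k₂/k₁)^(1/(-1.5)).
= (0.117×0.381/1.46)^(-0.6667) = (0.03053)^(-0.6667) = 10.2 mol/dm³.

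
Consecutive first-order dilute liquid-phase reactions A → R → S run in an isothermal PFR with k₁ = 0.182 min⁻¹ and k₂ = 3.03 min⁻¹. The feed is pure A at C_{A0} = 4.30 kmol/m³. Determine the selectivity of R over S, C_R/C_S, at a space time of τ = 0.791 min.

0.586

The intermediate concentration in a first-order A→B→C sequence is C_R = k₁C_{A0}(e^(−k₁τ) − e^(−k₂τ))/(k₂−k₁).
e^(−k₁τ) = e^(−0.182×0.791) = e^(−0.1440) = 0.8659; e^(−k₂τ) = e^(−2.397) = 0.09102.
C_R = 0.182×4.30/(3.03−0.182) × (0.8659−0.09102) = 0.2748×0.7749 = 0.2129 kmol/m³.
C_A = C_{A0}e^(−k₁τ) = 3.723 kmol/m³, so C_S = C_{A0}−C_A−C_R = 0.3636 kmol/m³; C_R/C_S = 0.586.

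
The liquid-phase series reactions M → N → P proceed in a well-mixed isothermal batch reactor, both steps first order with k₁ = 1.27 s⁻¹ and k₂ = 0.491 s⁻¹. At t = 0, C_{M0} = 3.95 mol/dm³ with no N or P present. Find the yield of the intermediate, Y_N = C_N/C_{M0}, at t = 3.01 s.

0.336

For first-order series with pure M initially, C_N(t) = k₁C_{M0}/(k₂−k₁)·(e^(−k₁t) − e^(−k₂t)).
e^(−k₁t) = e^(−1.27×3.01) = e^(−3.823) = 0.02187; e^(−k₂t) = e^(−1.478) = 0.2281.
C_N = 1.27×3.95/(0.491−1.27) × (0.02187−0.2281) = (-6.440)×(-0.2062) = 1.328 mol/dm³.
Y_N = C_N/C_{M0} = 1.328/3.95 = 0.336.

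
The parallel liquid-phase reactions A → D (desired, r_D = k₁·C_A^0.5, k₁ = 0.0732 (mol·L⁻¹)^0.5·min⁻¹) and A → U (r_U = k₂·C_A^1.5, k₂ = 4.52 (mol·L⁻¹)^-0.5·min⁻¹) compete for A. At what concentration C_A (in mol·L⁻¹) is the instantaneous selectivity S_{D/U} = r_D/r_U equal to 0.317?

0.0511 mol·L⁻¹

S_{D/U} = (k₁/k₂)·C_A⁻¹ ⇒ C_A = (S·k₂/k₁)^(-1).
= (0.317×4.52/0.0732)^(-1) = (19.57)^(-1) = 0.0511 mol·L⁻¹.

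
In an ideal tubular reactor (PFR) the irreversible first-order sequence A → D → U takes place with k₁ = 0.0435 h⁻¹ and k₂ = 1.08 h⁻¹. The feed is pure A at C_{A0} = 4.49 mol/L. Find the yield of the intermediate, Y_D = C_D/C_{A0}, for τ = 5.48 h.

0.0330

For first-order series with pure A initially, C_D(τ) = k₁C_{A0}/(k₂−k₁)·(e^(−k₁τ) − e^(−k₂τ)).
e^(−k₁τ) = e^(−0.0435×5.48) = e^(−0.2384) = 0.7879; e^(−k₂τ) = e^(−5.918) = 0.002689.
C_D = 0.0435×4.49/(1.08−0.0435) × (0.7879−0.002689) = 0.1884×0.7852 = 0.1480 mol/L.
Y_D = C_D/C_{A0} = 0.1480/4.49 = 0.0330.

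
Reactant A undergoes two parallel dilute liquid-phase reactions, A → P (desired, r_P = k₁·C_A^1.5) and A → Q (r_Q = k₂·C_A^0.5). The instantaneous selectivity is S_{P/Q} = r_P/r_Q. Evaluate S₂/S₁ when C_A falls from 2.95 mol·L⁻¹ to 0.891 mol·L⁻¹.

S_{P/Q} = (k₁/k₂)·C_A, so S₂/S₁ = (C_{A,2}/C_{A,1}).
= 0.891/2.95 = 0.302.
Selectivity toward P falls as C_A falls — high-concentration operation is favoured.

0.302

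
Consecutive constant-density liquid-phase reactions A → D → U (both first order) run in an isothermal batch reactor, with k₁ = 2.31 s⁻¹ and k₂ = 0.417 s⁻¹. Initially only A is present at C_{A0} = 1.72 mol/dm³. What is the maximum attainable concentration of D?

1.18 mol/dm³

At the optimum, C_{D,max}/C_{A0} = (k₁/k₂)^[k₂/(k₂−k₁)].
= (2.31/0.417)^(0.417/(0.417−2.31)) = (5.540)^(-0.2203) = 0.6858.
C_{D,max} = 0.6858×1.72 = 1.18 mol/dm³.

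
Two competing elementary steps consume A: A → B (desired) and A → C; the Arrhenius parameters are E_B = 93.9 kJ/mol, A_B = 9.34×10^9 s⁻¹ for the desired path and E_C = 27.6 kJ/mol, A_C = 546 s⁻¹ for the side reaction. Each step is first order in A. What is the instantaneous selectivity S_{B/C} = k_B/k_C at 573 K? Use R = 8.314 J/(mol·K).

Since both paths have the same order in A, the concentration cancels and S_{B/C} = k_B/k_C = (A_B/A_C)·exp[(E_C−E_B)/(RT)].
(E_C−E_B)/(RT) = (27.6−93.9)×10³/(8.314×573) = -66300/4764 = -13.92.
k_B/k_C = (9.34×10^9/546)·exp(-13.92) = 1.711×10^7 × 9.034×10^-7 = 15.5.
Since E_B > E_C, raising the temperature improves selectivity toward B.

15.5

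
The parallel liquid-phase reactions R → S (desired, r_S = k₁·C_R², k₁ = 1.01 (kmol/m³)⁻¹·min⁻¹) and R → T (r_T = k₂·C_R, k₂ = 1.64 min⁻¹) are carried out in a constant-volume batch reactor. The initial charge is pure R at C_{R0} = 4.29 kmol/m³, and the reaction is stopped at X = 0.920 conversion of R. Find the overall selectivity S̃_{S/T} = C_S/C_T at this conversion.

1.21

C_R = C_{R0}(1−X) = 0.3432 kmol/m³.
Along a PFR/batch, dC_T/dC_R = −r_T/(r_S+r_T) = −k₂/(k₂+k₁·C_R).
Integrating from C_{R0} to C_R: C_T = (1.64/1.01)·ln[(1.64+1.01·4.29)/(1.64+1.01·0.343)] = 1.624·ln(5.973/1.987) = 1.787 kmol/m³.
Then C_S = (C_{R0}−C_R) − C_T = 3.947 − 1.787 = 2.159 kmol/m³.
S̃_{S/T} = C_S/C_T = 2.159/1.787 = 1.21.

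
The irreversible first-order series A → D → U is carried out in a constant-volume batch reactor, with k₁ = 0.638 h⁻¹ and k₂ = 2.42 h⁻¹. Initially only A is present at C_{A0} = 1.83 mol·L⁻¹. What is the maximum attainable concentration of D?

For a first-order series the maximum intermediate yield is C_{D,max}/C_{A0} = (k₁/k₂)^[k₂/(k₂−k₁)].
= (0.638/2.42)^(2.42/(2.42−0.638)) = (0.2636)^(1.358) = 0.1636.
C_{D,max} = 0.1636×1.83 = 0.299 mol·L⁻¹.

0.299 mol·L⁻¹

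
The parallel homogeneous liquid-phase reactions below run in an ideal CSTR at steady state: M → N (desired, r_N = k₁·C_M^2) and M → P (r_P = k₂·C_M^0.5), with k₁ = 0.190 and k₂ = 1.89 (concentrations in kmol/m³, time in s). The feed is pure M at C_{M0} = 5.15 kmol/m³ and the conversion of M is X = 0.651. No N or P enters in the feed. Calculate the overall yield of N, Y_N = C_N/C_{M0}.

0.127

Exit C_M = C_{M0}(1−X) = 5.15×0.349 = 1.797 kmol/m³.
Rates in a CSTR are evaluated at the outlet concentration: r_N = 0.190×1.797^2 = 0.6138, r_P = 1.89×1.797^0.5 = 2.534.
Fraction of consumed M going to N: r_N/(r_N+r_P) = 0.1950.
C_N = 0.1950·C_{M0}·X = 0.1950×5.15×0.651 = 0.654 kmol/m³; Y_N = C_N/C_{M0} = 0.127.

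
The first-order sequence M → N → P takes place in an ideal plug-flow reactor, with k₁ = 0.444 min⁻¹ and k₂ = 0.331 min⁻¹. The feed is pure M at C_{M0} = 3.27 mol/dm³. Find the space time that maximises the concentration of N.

2.60 min

Setting dC_N/dτ = 0 gives τ_opt = ln(k₂/k₁)/(k₂−k₁).
= ln(0.331/0.444)/(0.331−0.444) = ln(0.7455)/-0.1130 = -0.2937/-0.1130 = 2.60 min.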